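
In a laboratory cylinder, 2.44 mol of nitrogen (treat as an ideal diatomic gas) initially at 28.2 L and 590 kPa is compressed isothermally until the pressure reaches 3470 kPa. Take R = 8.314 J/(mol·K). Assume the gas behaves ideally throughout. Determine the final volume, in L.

4.79 L

T₁ = P₁V₁/(nR) = 590×28.2/(2.44×8.314) = 820 K.
Isothermal: T stays 820 K; PV = const ⇒ V₂ = 4.79 L, P₂ = 3470 kPa.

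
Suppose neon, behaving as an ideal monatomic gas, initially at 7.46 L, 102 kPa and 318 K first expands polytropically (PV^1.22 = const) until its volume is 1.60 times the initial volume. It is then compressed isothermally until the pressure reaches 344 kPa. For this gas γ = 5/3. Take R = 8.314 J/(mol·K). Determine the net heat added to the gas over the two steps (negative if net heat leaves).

-1000 J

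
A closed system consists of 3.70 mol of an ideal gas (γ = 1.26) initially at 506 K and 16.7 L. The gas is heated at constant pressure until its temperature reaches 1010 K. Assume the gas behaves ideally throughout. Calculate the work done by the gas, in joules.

P₁ = nRT₁/V₁ = 3.70×8.314×506/16.7 = 932 kPa.
Isobaric: P stays 932 kPa; V/T = const ⇒ T₂ = 1010 K, V₂ = 33.3 L.
W = PΔV = 932×(33.3−16.7) kPa·L = 15500 J.

15500 J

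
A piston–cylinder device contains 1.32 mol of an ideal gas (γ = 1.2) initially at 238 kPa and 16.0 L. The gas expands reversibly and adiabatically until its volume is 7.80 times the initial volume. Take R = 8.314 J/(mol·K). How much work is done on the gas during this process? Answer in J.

-6410 J

T₁ = P₁V₁/(nR) = 238×16.0/(1.32×8.314) = 347 K.
Adiabatic: TV^(γ−1) = const ⇒ T₂ = 347×(0.128)^0.200 = 230 K; PV^γ = const ⇒ P₂ = 20.2 kPa.
ΔU = nCvΔT = 1.32×41.6×(230−347) = -6410 J.
Q = 0 for an adiabatic process, so W = −ΔU = 6410 J.
Work done on the gas = −W_by = -6410 J.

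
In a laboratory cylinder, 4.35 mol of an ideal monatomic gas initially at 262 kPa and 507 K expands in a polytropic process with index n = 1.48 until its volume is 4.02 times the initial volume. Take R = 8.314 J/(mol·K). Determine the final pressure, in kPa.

33.4 kPa

V₁ = nRT₁/P₁ = 4.35×8.314×507/262 = 70.0 L.
Polytropic n=1.48: T₂ = T₁(V₁/V₂)^(n−1) = 507×(0.249)^0.48 = 260 K; P₂ = P₁(V₁/V₂)^n = 33.4 kPa.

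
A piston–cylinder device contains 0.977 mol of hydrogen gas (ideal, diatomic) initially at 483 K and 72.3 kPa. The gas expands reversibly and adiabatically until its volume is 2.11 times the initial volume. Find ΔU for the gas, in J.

-2530 J

V₁ = nRT₁/P₁ = 0.977×8.314×483/72.3 = 54.3 L.
Adiabatic: TV^(γ−1) = const ⇒ T₂ = 483×(0.474)^0.400 = 358 K; PV^γ = const ⇒ P₂ = 25.4 kPa.
For an ideal gas ΔU = nCvΔT with Cv = (5/2)R = 20.8 J/(mol·K).
ΔU = 0.977×20.8×(358−483) = -2530 J.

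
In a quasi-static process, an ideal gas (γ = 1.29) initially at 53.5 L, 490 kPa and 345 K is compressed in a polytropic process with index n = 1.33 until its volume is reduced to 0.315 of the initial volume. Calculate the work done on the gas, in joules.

n = P₁V₁/(RT₁) = 490×53.5/(8.314×345) = 9.14 mol.
Polytropic n=1.33: T₂ = T₁(V₁/V₂)^(n−1) = 345×(3.17)^0.33 = 505 K; P₂ = P₁(V₁/V₂)^n = 2280 kPa.
W = (P₁V₁−P₂V₂)/(n−1) = (490×53.5−2280×16.9)/0.33 = -36900 J.
Work done on the gas = −W_by = 36900 J.

36900 J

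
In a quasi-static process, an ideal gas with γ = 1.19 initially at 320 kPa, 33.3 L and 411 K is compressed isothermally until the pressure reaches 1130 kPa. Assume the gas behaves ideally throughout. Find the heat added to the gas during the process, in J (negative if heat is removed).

-13400 J

n = P₁V₁/(RT₁) = 320×33.3/(8.314×411) = 3.12 mol.
Isothermal: T stays 411 K; PV = const ⇒ V₂ = 9.43 L, P₂ = 1130 kPa.
ΔU = 0 (ideal gas, T constant).
W = nRT ln(V₂/V₁) = 3.12×8.314×411×ln(0.283) = -13400 J.
Q = ΔU + W = -13400 J.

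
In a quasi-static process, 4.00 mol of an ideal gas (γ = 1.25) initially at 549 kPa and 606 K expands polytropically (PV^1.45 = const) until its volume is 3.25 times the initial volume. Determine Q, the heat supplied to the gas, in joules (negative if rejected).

V₁ = nRT₁/P₁ = 4.00×8.314×606/549 = 36.7 L.
Polytropic n=1.45: T₂ = T₁(V₁/V₂)^(n−1) = 606×(0.308)^0.45 = 357 K; P₂ = P₁(V₁/V₂)^n = 99.4 kPa.
W = (P₁V₁−P₂V₂)/(n−1) = (549×36.7−99.4×119)/0.45 = 18400 J.
ΔU = nCvΔT = 4.00×33.3×(357−606) = -33200 J.
Q = ΔU + W = -14700 J.

-14700 J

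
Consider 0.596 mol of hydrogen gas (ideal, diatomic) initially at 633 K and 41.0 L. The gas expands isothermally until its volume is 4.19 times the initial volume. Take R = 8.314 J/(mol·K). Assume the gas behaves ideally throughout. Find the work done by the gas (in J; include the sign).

4490 J

P₁ = nRT₁/V₁ = 0.596×8.314×633/41.0 = 76.5 kPa.
Isothermal: T stays 633 K; PV = const ⇒ V₂ = 172 L, P₂ = 18.3 kPa.
W = nRT ln(V₂/V₁) = 0.596×8.314×633×ln(4.19) = 4490 J.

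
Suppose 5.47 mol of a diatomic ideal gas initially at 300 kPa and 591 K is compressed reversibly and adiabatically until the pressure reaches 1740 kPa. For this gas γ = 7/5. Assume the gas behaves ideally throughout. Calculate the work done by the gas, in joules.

V₁ = nRT₁/P₁ = 5.47×8.314×591/300 = 89.6 L.
Adiabatic: T₂/T₁ = (P₂/P₁)^((γ−1)/γ) ⇒ T₂ = 591×(5.80)^0.286 = 977 K; V₂ = 25.5 L.
ΔU = nCvΔT = 5.47×20.8×(977−591) = 43800 J.
Q = 0 for an adiabatic process, so W = −ΔU = -43800 J.

-43800 J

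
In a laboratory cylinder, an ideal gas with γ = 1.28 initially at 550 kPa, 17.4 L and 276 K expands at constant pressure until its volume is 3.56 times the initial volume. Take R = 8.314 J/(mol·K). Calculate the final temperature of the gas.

983 K

Isobaric: P stays 550 kPa; V/T = const ⇒ T₂ = 983 K, V₂ = 61.9 L.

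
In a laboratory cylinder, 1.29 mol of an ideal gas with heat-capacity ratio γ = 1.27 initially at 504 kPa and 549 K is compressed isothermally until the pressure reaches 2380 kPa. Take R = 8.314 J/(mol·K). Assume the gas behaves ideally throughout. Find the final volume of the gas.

2.47 L

V₁ = nRT₁/P₁ = 1.29×8.314×549/504 = 11.7 L.
Isothermal: T stays 549 K; PV = const ⇒ V₂ = 2.47 L, P₂ = 2380 kPa.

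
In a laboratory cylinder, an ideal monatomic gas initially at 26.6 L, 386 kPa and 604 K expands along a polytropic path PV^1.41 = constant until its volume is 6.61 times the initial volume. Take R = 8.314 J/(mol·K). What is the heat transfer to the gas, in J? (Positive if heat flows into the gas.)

5200 J

n = P₁V₁/(RT₁) = 386×26.6/(8.314×604) = 2.04 mol.
Polytropic n=1.41: T₂ = T₁(V₁/V₂)^(n−1) = 604×(0.151)^0.41 = 278 K; P₂ = P₁(V₁/V₂)^n = 26.9 kPa.
W = (P₁V₁−P₂V₂)/(n−1) = (386×26.6−26.9×176)/0.41 = 13500 J.
ΔU = nCvΔT = 2.04×12.5×(278−604) = -8300 J.
Q = ΔU + W = 5200 J.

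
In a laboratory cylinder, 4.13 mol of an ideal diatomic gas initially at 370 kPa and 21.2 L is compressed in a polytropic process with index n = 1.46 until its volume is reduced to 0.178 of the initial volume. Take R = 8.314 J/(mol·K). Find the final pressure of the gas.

4600 kPa

T₁ = P₁V₁/(nR) = 370×21.2/(4.13×8.314) = 228 K.
Polytropic n=1.46: T₂ = T₁(V₁/V₂)^(n−1) = 228×(5.62)^0.46 = 505 K; P₂ = P₁(V₁/V₂)^n = 4600 kPa.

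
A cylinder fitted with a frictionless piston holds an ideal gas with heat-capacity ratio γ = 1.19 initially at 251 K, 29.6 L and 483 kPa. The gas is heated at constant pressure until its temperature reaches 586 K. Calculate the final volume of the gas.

69.1 L

Isobaric: P stays 483 kPa; V/T = const ⇒ T₂ = 586 K, V₂ = 69.1 L.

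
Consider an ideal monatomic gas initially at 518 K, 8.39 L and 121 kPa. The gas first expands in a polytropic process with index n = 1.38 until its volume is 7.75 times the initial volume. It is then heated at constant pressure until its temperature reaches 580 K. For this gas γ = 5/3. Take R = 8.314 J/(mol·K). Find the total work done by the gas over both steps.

2120 J

n = P₁V₁/(RT₁) = 121×8.39/(8.314×518) = 0.236 mol.
Step 1 — Polytropic n=1.38: T₂ = T₁(V₁/V₂)^(n−1) = 518×(0.129)^0.38 = 238 K; P₂ = P₁(V₁/V₂)^n = 7.17 kPa.
W = (P₁V₁−P₂V₂)/(n−1) = (121×8.39−7.17×65.0)/0.38 = 1440 J.
ΔU = nCvΔT = 0.236×12.5×(238−518) = -823 J.
Q = ΔU + W = 621 J.
State after step 1: P = 7.17 kPa, V = 65.0 L, T = 238 K.
Step 2 — Isobaric: P stays 7.17 kPa; V/T = const ⇒ T₂ = 580 K, V₂ = 159 L.
W = PΔV = 7.17×(159−65.0) kPa·L = 670 J.
ΔU = nCvΔT = 0.236×12.5×(580−238) = 1010 J.
Q = ΔU + W = nCpΔT = 1680 J.
Net over both steps: W = 2120 J, Q = 2300 J, ΔU = 182 J.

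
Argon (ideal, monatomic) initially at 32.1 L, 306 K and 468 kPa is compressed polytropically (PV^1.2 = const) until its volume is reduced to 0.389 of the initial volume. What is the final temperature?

370 K

Polytropic n=1.2: T₂ = T₁(V₁/V₂)^(n−1) = 306×(2.57)^0.20 = 370 K; P₂ = P₁(V₁/V₂)^n = 1450 kPa.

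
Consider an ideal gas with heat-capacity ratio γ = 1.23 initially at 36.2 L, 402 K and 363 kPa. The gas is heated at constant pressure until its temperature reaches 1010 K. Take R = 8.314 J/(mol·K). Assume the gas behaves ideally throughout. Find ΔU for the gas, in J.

n = P₁V₁/(RT₁) = 363×36.2/(8.314×402) = 3.93 mol.
Isobaric: P stays 363 kPa; V/T = const ⇒ T₂ = 1010 K, V₂ = 91.0 L.
For an ideal gas ΔU = nCvΔT with Cv = R/(γ−1) = 36.1 J/(mol·K).
ΔU = 3.93×36.1×(1010−402) = 86400 J.

86400 J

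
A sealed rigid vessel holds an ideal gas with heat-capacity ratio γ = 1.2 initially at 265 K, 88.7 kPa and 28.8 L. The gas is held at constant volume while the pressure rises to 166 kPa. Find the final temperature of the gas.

496 K

Isochoric: V stays 28.8 L; P/T = const ⇒ T₂ = 496 K, P₂ = 166 kPa.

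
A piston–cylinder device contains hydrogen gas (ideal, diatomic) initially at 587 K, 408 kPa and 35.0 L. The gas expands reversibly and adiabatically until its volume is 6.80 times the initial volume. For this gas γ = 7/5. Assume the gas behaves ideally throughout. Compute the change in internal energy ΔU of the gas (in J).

n = P₁V₁/(RT₁) = 408×35.0/(8.314×587) = 2.93 mol.
Adiabatic: TV^(γ−1) = const ⇒ T₂ = 587×(0.147)^0.400 = 273 K; PV^γ = const ⇒ P₂ = 27.9 kPa.
For an ideal gas ΔU = nCvΔT with Cv = (5/2)R = 20.8 J/(mol·K).
ΔU = 2.93×20.8×(273−587) = -19100 J.

-19100 J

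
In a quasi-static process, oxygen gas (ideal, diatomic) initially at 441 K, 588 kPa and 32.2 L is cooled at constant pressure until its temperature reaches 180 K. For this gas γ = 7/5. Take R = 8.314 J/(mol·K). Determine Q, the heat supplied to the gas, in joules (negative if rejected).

-39200 J

n = P₁V₁/(RT₁) = 588×32.2/(8.314×441) = 5.16 mol.
Isobaric: P stays 588 kPa; V/T = const ⇒ T₂ = 180 K, V₂ = 13.1 L.
W = PΔV = 588×(13.1−32.2) kPa·L = -11200 J.
ΔU = nCvΔT = 5.16×20.8×(180−441) = -28000 J.
Q = ΔU + W = nCpΔT = -39200 J.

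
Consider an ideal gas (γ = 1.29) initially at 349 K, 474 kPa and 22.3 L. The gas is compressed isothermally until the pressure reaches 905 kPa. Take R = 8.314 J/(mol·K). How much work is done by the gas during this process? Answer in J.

-6840 J

n = P₁V₁/(RT₁) = 474×22.3/(8.314×349) = 3.64 mol.
Isothermal: T stays 349 K; PV = const ⇒ V₂ = 11.7 L, P₂ = 905 kPa.
W = nRT ln(V₂/V₁) = 3.64×8.314×349×ln(0.524) = -6840 J.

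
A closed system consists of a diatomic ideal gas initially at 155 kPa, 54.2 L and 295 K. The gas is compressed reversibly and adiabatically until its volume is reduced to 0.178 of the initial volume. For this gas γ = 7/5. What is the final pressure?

Adiabatic: TV^(γ−1) = const ⇒ T₂ = 295×(5.62)^0.400 = 588 K; PV^γ = const ⇒ P₂ = 1740 kPa.

1740 kPa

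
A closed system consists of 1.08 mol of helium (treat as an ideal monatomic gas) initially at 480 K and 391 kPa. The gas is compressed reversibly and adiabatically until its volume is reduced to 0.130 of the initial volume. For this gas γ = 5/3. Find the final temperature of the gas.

V₁ = nRT₁/P₁ = 1.08×8.314×480/391 = 11.0 L.
Adiabatic: TV^(γ−1) = const ⇒ T₂ = 480×(7.69)^0.667 = 1870 K; PV^γ = const ⇒ P₂ = 11700 kPa.

1870 K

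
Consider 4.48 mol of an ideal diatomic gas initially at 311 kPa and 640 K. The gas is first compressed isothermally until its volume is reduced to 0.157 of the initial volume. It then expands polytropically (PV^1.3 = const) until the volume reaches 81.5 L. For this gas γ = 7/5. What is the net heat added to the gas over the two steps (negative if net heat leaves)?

-35500 J

V₁ = nRT₁/P₁ = 4.48×8.314×640/311 = 76.6 L.
Step 1 — Isothermal: T stays 640 K; PV = const ⇒ V₂ = 12.0 L, P₂ = 1980 kPa.
ΔU = 0 (ideal gas, T constant).
W = nRT ln(V₂/V₁) = 4.48×8.314×640×ln(0.157) = -44100 J.
Q = ΔU + W = -44100 J.
State after step 1: P = 1980 kPa, V = 12.0 L, T = 640 K.
Step 2 — Polytropic n=1.3: T₂ = T₁(V₁/V₂)^(n−1) = 640×(0.148)^0.30 = 361 K; P₂ = P₁(V₁/V₂)^n = 165 kPa.
W = (P₁V₁−P₂V₂)/(n−1) = (1980×12.0−165×81.5)/0.30 = 34700 J.
ΔU = nCvΔT = 4.48×20.8×(361−640) = -26000 J.
Q = ΔU + W = 8670 J.
Net over both steps: W = -9440 J, Q = -35500 J, ΔU = -26000 J.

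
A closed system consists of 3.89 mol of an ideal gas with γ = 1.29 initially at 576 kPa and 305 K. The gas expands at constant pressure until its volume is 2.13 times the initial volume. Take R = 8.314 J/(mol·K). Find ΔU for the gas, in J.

38400 J

V₁ = nRT₁/P₁ = 3.89×8.314×305/576 = 17.1 L.
Isobaric: P stays 576 kPa; V/T = const ⇒ T₂ = 650 K, V₂ = 36.5 L.
For an ideal gas ΔU = nCvΔT with Cv = R/(γ−1) = 28.7 J/(mol·K).
ΔU = 3.89×28.7×(650−305) = 38400 J.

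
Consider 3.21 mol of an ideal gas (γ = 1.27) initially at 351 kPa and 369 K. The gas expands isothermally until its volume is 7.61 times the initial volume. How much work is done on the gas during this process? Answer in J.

V₁ = nRT₁/P₁ = 3.21×8.314×369/351 = 28.1 L.
Isothermal: T stays 369 K; PV = const ⇒ V₂ = 214 L, P₂ = 46.1 kPa.
W = nRT ln(V₂/V₁) = 3.21×8.314×369×ln(7.61) = 20000 J.
Work done on the gas = −W_by = -20000 J.

-20000 J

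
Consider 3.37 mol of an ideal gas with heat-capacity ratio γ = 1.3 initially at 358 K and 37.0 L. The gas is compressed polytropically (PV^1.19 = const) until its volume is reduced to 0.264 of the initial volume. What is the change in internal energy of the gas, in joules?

P₁ = nRT₁/V₁ = 3.37×8.314×358/37.0 = 271 kPa.
Polytropic n=1.19: T₂ = T₁(V₁/V₂)^(n−1) = 358×(3.79)^0.19 = 461 K; P₂ = P₁(V₁/V₂)^n = 1320 kPa.
For an ideal gas ΔU = nCvΔT with Cv = R/(γ−1) = 27.7 J/(mol·K).
ΔU = 3.37×27.7×(461−358) = 9630 J.

9630 J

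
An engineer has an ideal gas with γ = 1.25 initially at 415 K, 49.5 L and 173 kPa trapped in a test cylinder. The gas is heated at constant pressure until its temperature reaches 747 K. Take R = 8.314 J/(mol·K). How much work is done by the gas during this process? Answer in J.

6850 J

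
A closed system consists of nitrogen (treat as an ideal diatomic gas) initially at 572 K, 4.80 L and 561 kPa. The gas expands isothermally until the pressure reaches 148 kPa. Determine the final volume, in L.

Isothermal: T stays 572 K; PV = const ⇒ V₂ = 18.2 L, P₂ = 148 kPa.

18.2 L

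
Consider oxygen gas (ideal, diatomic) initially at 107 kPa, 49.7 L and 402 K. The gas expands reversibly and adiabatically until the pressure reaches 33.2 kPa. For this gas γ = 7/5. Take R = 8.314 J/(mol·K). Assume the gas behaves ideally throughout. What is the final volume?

115 L

Adiabatic: T₂/T₁ = (P₂/P₁)^((γ−1)/γ) ⇒ T₂ = 402×(0.310)^0.286 = 288 K; V₂ = 115 L.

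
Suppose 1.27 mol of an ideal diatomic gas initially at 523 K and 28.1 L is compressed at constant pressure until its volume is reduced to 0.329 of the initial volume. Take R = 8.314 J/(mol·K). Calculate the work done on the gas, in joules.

3710 J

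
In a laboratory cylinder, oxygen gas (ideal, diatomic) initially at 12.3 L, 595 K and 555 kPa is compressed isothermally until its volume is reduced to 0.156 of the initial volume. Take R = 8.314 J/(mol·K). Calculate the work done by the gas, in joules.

n = P₁V₁/(RT₁) = 555×12.3/(8.314×595) = 1.38 mol.
Isothermal: T stays 595 K; PV = const ⇒ V₂ = 1.92 L, P₂ = 3560 kPa.
W = nRT ln(V₂/V₁) = 1.38×8.314×595×ln(0.156) = -12700 J.

-12700 J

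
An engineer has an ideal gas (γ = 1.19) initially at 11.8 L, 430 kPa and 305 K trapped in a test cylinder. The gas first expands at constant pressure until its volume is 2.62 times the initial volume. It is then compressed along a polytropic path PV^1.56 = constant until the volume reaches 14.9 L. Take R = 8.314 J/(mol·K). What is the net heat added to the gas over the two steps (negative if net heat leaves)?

n = P₁V₁/(RT₁) = 430×11.8/(8.314×305) = 2.00 mol.
Step 1 — Isobaric: P stays 430 kPa; V/T = const ⇒ T₂ = 799 K, V₂ = 30.9 L.
W = PΔV = 430×(30.9−11.8) kPa·L = 8220 J.
ΔU = nCvΔT = 2.00×43.8×(799−305) = 43300 J.
Q = ΔU + W = nCpΔT = 51500 J.
State after step 1: P = 430 kPa, V = 30.9 L, T = 799 K.
Step 2 — Polytropic n=1.56: T₂ = T₁(V₁/V₂)^(n−1) = 799×(2.07)^0.56 = 1200 K; P₂ = P₁(V₁/V₂)^n = 1340 kPa.
W = (P₁V₁−P₂V₂)/(n−1) = (430×30.9−1340×14.9)/0.56 = -12000 J.
ΔU = nCvΔT = 2.00×43.8×(1200−799) = 35300 J.
Q = ΔU + W = 23300 J.
Net over both steps: W = -3770 J, Q = 74800 J, ΔU = 78600 J.

74800 J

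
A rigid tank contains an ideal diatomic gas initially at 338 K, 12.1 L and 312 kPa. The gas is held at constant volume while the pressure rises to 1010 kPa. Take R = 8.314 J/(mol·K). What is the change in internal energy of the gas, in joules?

21100 J

n = P₁V₁/(RT₁) = 312×12.1/(8.314×338) = 1.34 mol.
Isochoric: V stays 12.1 L; P/T = const ⇒ T₂ = 1090 K, P₂ = 1010 kPa.
For an ideal gas ΔU = nCvΔT with Cv = (5/2)R = 20.8 J/(mol·K).
ΔU = 1.34×20.8×(1090−338) = 21100 J.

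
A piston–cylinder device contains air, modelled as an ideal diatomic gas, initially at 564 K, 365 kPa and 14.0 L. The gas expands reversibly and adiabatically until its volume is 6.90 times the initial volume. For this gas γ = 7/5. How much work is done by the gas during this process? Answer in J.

n = P₁V₁/(RT₁) = 365×14.0/(8.314×564) = 1.09 mol.
Adiabatic: TV^(γ−1) = const ⇒ T₂ = 564×(0.145)^0.400 = 260 K; PV^γ = const ⇒ P₂ = 24.4 kPa.
ΔU = nCvΔT = 1.09×20.8×(260−564) = -6880 J.
Q = 0 for an adiabatic process, so W = −ΔU = 6880 J.

6880 J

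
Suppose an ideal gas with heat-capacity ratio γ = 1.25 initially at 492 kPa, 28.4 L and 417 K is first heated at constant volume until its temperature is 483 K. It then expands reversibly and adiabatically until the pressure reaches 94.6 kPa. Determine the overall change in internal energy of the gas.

-10700 J

n = P₁V₁/(RT₁) = 492×28.4/(8.314×417) = 4.03 mol.
Step 1 — Isochoric: V stays 28.4 L; P/T = const ⇒ T₂ = 483 K, P₂ = 570 kPa.
W = 0 (no volume change).
ΔU = nCvΔT = 4.03×33.3×(483−417) = 8850 J.
Q = ΔU = 8850 J.
State after step 1: P = 570 kPa, V = 28.4 L, T = 483 K.
Step 2 — Adiabatic: T₂/T₁ = (P₂/P₁)^((γ−1)/γ) ⇒ T₂ = 483×(0.166)^0.200 = 337 K; V₂ = 119 L.
ΔU = nCvΔT = 4.03×33.3×(337−483) = -19500 J.
Q = 0 for an adiabatic process, so W = −ΔU = 19500 J.
Net over both steps: W = 19500 J, Q = 8850 J, ΔU = -10700 J.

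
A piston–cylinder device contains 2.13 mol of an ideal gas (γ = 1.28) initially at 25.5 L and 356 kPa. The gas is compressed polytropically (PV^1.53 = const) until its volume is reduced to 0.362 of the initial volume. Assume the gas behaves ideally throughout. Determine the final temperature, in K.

T₁ = P₁V₁/(nR) = 356×25.5/(2.13×8.314) = 513 K.
Polytropic n=1.53: T₂ = T₁(V₁/V₂)^(n−1) = 513×(2.76)^0.53 = 878 K; P₂ = P₁(V₁/V₂)^n = 1690 kPa.

878 K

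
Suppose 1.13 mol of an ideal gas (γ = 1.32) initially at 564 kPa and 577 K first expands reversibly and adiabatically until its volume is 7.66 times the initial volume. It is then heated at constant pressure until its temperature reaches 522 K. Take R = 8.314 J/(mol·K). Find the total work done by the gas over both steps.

10200 J

V₁ = nRT₁/P₁ = 1.13×8.314×577/564 = 9.61 L.
Step 1 — Adiabatic: TV^(γ−1) = const ⇒ T₂ = 577×(0.131)^0.320 = 301 K; PV^γ = const ⇒ P₂ = 38.4 kPa.
ΔU = nCvΔT = 1.13×26.0×(301−577) = -8110 J.
Q = 0 for an adiabatic process, so W = −ΔU = 8110 J.
State after step 1: P = 38.4 kPa, V = 73.6 L, T = 301 K.
Step 2 — Isobaric: P stays 38.4 kPa; V/T = const ⇒ T₂ = 522 K, V₂ = 128 L.
W = PΔV = 38.4×(128−73.6) kPa·L = 2080 J.
ΔU = nCvΔT = 1.13×26.0×(522−301) = 6500 J.
Q = ΔU + W = nCpΔT = 8570 J.
Net over both steps: W = 10200 J, Q = 8570 J, ΔU = -1610 J.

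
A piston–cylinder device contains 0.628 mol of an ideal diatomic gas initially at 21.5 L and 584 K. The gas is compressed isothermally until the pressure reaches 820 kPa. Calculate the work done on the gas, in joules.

5350 J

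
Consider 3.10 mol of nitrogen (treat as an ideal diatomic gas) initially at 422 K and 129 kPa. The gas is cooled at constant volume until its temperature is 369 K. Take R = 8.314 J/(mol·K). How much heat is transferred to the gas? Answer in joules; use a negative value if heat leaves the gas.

-3410 J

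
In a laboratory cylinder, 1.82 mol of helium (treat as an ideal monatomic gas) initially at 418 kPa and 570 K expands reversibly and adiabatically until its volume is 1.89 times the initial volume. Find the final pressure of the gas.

145 kPa

V₁ = nRT₁/P₁ = 1.82×8.314×570/418 = 20.6 L.
Adiabatic: TV^(γ−1) = const ⇒ T₂ = 570×(0.529)^0.667 = 373 K; PV^γ = const ⇒ P₂ = 145 kPa.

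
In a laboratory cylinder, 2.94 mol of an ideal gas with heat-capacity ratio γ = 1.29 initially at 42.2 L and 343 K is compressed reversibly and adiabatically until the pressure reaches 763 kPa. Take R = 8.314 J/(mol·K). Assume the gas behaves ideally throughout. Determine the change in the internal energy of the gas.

P₁ = nRT₁/V₁ = 2.94×8.314×343/42.2 = 199 kPa.
Adiabatic: T₂/T₁ = (P₂/P₁)^((γ−1)/γ) ⇒ T₂ = 343×(3.84)^0.225 = 464 K; V₂ = 14.9 L.
For an ideal gas ΔU = nCvΔT with Cv = R/(γ−1) = 28.7 J/(mol·K).
ΔU = 2.94×28.7×(464−343) = 10200 J.

10200 J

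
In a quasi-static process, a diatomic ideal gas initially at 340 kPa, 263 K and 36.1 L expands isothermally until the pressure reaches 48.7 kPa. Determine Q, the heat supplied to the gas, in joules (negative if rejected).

23900 J

n = P₁V₁/(RT₁) = 340×36.1/(8.314×263) = 5.61 mol.
Isothermal: T stays 263 K; PV = const ⇒ V₂ = 252 L, P₂ = 48.7 kPa.
ΔU = 0 (ideal gas, T constant).
W = nRT ln(V₂/V₁) = 5.61×8.314×263×ln(6.98) = 23900 J.
Q = ΔU + W = 23900 J.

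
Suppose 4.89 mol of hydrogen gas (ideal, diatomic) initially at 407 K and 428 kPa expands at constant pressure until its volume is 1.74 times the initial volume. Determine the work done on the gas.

-12200 J

V₁ = nRT₁/P₁ = 4.89×8.314×407/428 = 38.7 L.
Isobaric: P stays 428 kPa; V/T = const ⇒ T₂ = 708 K, V₂ = 67.3 L.
W = PΔV = 428×(67.3−38.7) kPa·L = 12200 J.
Work done on the gas = −W_by = -12200 J.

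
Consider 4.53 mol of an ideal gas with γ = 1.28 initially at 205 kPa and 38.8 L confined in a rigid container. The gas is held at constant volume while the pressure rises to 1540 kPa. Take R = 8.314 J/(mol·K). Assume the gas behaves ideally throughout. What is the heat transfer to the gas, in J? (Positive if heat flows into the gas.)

185000 J

T₁ = P₁V₁/(nR) = 205×38.8/(4.53×8.314) = 211 K.
Isochoric: V stays 38.8 L; P/T = const ⇒ T₂ = 1590 K, P₂ = 1540 kPa.
W = 0 (no volume change).
ΔU = nCvΔT = 4.53×29.7×(1590−211) = 185000 J.
Q = ΔU = 185000 J.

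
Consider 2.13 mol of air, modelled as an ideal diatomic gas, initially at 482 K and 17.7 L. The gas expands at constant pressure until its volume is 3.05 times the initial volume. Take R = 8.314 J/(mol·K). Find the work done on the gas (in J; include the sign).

P₁ = nRT₁/V₁ = 2.13×8.314×482/17.7 = 482 kPa.
Isobaric: P stays 482 kPa; V/T = const ⇒ T₂ = 1470 K, V₂ = 54.0 L.
W = PΔV = 482×(54.0−17.7) kPa·L = 17500 J.
Work done on the gas = −W_by = -17500 J.

-17500 J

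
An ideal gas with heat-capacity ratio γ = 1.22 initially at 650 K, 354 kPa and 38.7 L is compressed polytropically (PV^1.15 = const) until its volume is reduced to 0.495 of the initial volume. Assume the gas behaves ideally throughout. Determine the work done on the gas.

10200 J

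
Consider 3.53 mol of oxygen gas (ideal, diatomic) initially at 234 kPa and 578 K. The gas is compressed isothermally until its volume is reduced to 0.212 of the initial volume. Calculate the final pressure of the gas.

V₁ = nRT₁/P₁ = 3.53×8.314×578/234 = 72.5 L.
Isothermal: T stays 578 K; PV = const ⇒ V₂ = 15.4 L, P₂ = 1100 kPa.

1100 kPa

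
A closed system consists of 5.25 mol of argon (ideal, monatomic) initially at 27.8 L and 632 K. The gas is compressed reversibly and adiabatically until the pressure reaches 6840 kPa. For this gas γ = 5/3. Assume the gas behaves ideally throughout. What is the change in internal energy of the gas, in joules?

P₁ = nRT₁/V₁ = 5.25×8.314×632/27.8 = 992 kPa.
Adiabatic: T₂/T₁ = (P₂/P₁)^((γ−1)/γ) ⇒ T₂ = 632×(6.89)^0.400 = 1370 K; V₂ = 8.73 L.
For an ideal gas ΔU = nCvΔT with Cv = (3/2)R = 12.5 J/(mol·K).
ΔU = 5.25×12.5×(1370−632) = 48200 J.

48200 J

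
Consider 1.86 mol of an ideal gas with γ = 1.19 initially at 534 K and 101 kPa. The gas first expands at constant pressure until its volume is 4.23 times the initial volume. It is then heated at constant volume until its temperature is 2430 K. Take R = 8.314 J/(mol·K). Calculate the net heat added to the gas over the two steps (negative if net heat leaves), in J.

181000 J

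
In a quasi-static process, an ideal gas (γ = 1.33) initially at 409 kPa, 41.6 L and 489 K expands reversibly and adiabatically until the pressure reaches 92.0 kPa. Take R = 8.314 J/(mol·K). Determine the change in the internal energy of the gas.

-16000 J

n = P₁V₁/(RT₁) = 409×41.6/(8.314×489) = 4.19 mol.
Adiabatic: T₂/T₁ = (P₂/P₁)^((γ−1)/γ) ⇒ T₂ = 489×(0.225)^0.248 = 338 K; V₂ = 128 L.
For an ideal gas ΔU = nCvΔT with Cv = R/(γ−1) = 25.2 J/(mol·K).
ΔU = 4.19×25.2×(338−489) = -16000 J.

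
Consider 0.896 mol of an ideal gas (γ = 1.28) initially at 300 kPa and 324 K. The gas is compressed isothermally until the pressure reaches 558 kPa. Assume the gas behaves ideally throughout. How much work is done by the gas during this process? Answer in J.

-1500 J

V₁ = nRT₁/P₁ = 0.896×8.314×324/300 = 8.05 L.
Isothermal: T stays 324 K; PV = const ⇒ V₂ = 4.33 L, P₂ = 558 kPa.
W = nRT ln(V₂/V₁) = 0.896×8.314×324×ln(0.538) = -1500 J.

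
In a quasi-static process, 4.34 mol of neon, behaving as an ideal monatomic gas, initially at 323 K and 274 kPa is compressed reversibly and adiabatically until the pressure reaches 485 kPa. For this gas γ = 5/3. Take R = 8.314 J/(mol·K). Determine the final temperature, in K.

V₁ = nRT₁/P₁ = 4.34×8.314×323/274 = 42.5 L.
Adiabatic: T₂/T₁ = (P₂/P₁)^((γ−1)/γ) ⇒ T₂ = 323×(1.77)^0.400 = 406 K; V₂ = 30.2 L.

406 K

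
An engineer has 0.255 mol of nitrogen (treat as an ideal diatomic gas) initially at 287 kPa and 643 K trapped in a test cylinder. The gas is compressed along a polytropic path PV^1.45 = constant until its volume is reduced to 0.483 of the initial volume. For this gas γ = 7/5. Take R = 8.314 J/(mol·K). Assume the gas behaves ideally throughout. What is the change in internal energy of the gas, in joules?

1320 J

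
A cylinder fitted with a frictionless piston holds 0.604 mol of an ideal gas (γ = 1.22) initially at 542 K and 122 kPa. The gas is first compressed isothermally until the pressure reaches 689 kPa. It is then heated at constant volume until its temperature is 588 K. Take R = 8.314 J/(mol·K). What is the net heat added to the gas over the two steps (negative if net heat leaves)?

-3660 J

V₁ = nRT₁/P₁ = 0.604×8.314×542/122 = 22.3 L.
Step 1 — Isothermal: T stays 542 K; PV = const ⇒ V₂ = 3.95 L, P₂ = 689 kPa.
ΔU = 0 (ideal gas, T constant).
W = nRT ln(V₂/V₁) = 0.604×8.314×542×ln(0.177) = -4710 J.
Q = ΔU + W = -4710 J.
State after step 1: P = 689 kPa, V = 3.95 L, T = 542 K.
Step 2 — Isochoric: V stays 3.95 L; P/T = const ⇒ T₂ = 588 K, P₂ = 747 kPa.
W = 0 (no volume change).
ΔU = nCvΔT = 0.604×37.8×(588−542) = 1050 J.
Q = ΔU = 1050 J.
Net over both steps: W = -4710 J, Q = -3660 J, ΔU = 1050 J.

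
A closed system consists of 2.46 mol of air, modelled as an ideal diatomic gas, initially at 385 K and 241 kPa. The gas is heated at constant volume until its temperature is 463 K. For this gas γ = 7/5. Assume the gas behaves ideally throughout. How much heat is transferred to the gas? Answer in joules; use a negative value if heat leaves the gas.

3990 J

V₁ = nRT₁/P₁ = 2.46×8.314×385/241 = 32.7 L.
Isochoric: V stays 32.7 L; P/T = const ⇒ T₂ = 463 K, P₂ = 290 kPa.
W = 0 (no volume change).
ΔU = nCvΔT = 2.46×20.8×(463−385) = 3990 J.
Q = ΔU = 3990 J.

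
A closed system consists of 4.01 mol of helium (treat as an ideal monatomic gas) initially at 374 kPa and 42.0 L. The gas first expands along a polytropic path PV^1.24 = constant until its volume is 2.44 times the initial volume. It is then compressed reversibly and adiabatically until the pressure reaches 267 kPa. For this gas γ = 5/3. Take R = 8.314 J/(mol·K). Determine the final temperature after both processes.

T₁ = P₁V₁/(nR) = 374×42.0/(4.01×8.314) = 471 K.
Step 1 — Polytropic n=1.24: T₂ = T₁(V₁/V₂)^(n−1) = 471×(0.410)^0.24 = 380 K; P₂ = P₁(V₁/V₂)^n = 124 kPa.
W = (P₁V₁−P₂V₂)/(n−1) = (374×42.0−124×102)/0.24 = 12600 J.
ΔU = nCvΔT = 4.01×12.5×(380−471) = -4540 J.
Q = ΔU + W = 8070 J.
State after step 1: P = 124 kPa, V = 102 L, T = 380 K.
Step 2 — Adiabatic: T₂/T₁ = (P₂/P₁)^((γ−1)/γ) ⇒ T₂ = 380×(2.16)^0.400 = 517 K; V₂ = 64.6 L.
ΔU = nCvΔT = 4.01×12.5×(517−380) = 6850 J.
Q = 0 for an adiabatic process, so W = −ΔU = -6850 J.
Net over both steps: W = 5760 J, Q = 8070 J, ΔU = 2310 J.

517 K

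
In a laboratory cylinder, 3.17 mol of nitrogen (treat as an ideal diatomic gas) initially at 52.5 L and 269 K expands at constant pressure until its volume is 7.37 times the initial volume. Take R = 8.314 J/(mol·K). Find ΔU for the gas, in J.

113000 J

P₁ = nRT₁/V₁ = 3.17×8.314×269/52.5 = 135 kPa.
Isobaric: P stays 135 kPa; V/T = const ⇒ T₂ = 1980 K, V₂ = 387 L.
For an ideal gas ΔU = nCvΔT with Cv = (5/2)R = 20.8 J/(mol·K).
ΔU = 3.17×20.8×(1980−269) = 113000 J.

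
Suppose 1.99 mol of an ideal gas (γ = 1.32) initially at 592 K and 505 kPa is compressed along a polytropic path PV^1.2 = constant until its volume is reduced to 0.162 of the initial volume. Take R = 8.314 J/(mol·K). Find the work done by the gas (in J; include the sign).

-21500 J

V₁ = nRT₁/P₁ = 1.99×8.314×592/505 = 19.4 L.
Polytropic n=1.2: T₂ = T₁(V₁/V₂)^(n−1) = 592×(6.17)^0.20 = 852 K; P₂ = P₁(V₁/V₂)^n = 4490 kPa.
W = (P₁V₁−P₂V₂)/(n−1) = (505×19.4−4490×3.14)/0.20 = -21500 J.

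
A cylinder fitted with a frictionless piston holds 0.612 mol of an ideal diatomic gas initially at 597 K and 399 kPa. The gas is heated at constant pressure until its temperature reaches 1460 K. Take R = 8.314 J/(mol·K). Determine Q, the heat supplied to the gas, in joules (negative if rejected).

V₁ = nRT₁/P₁ = 0.612×8.314×597/399 = 7.61 L.
Isobaric: P stays 399 kPa; V/T = const ⇒ T₂ = 1460 K, V₂ = 18.6 L.
W = PΔV = 399×(18.6−7.61) kPa·L = 4390 J.
ΔU = nCvΔT = 0.612×20.8×(1460−597) = 11000 J.
Q = ΔU + W = nCpΔT = 15400 J.

15400 J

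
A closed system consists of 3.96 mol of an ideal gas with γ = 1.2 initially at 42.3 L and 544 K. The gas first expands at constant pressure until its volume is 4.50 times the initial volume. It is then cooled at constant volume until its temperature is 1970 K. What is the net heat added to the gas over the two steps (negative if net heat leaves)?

P₁ = nRT₁/V₁ = 3.96×8.314×544/42.3 = 423 kPa.
Step 1 — Isobaric: P stays 423 kPa; V/T = const ⇒ T₂ = 2450 K, V₂ = 190 L.
W = PΔV = 423×(190−42.3) kPa·L = 62700 J.
ΔU = nCvΔT = 3.96×41.6×(2450−544) = 313000 J.
Q = ΔU + W = nCpΔT = 376000 J.
State after step 1: P = 423 kPa, V = 190 L, T = 2450 K.
Step 2 — Isochoric: V stays 190 L; P/T = const ⇒ T₂ = 1970 K, P₂ = 341 kPa.
W = 0 (no volume change).
ΔU = nCvΔT = 3.96×41.6×(1970−2450) = -78700 J.
Q = ΔU = -78700 J.
Net over both steps: W = 62700 J, Q = 297000 J, ΔU = 235000 J.

297000 J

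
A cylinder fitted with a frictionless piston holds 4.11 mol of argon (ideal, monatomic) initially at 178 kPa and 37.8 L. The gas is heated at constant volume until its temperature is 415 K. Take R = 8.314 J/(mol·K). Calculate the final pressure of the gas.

T₁ = P₁V₁/(nR) = 178×37.8/(4.11×8.314) = 197 K.
Isochoric: V stays 37.8 L; P/T = const ⇒ T₂ = 415 K, P₂ = 375 kPa.

375 kPa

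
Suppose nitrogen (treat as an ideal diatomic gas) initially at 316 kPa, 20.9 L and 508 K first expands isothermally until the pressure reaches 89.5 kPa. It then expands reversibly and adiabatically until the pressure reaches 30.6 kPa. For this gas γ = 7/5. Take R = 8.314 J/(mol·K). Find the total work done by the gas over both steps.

12700 J

n = P₁V₁/(RT₁) = 316×20.9/(8.314×508) = 1.56 mol.
Step 1 — Isothermal: T stays 508 K; PV = const ⇒ V₂ = 73.8 L, P₂ = 89.5 kPa.
ΔU = 0 (ideal gas, T constant).
W = nRT ln(V₂/V₁) = 1.56×8.314×508×ln(3.53) = 8330 J.
Q = ΔU + W = 8330 J.
State after step 1: P = 89.5 kPa, V = 73.8 L, T = 508 K.
Step 2 — Adiabatic: T₂/T₁ = (P₂/P₁)^((γ−1)/γ) ⇒ T₂ = 508×(0.342)^0.286 = 374 K; V₂ = 159 L.
ΔU = nCvΔT = 1.56×20.8×(374−508) = -4360 J.
Q = 0 for an adiabatic process, so W = −ΔU = 4360 J.
Net over both steps: W = 12700 J, Q = 8330 J, ΔU = -4360 J.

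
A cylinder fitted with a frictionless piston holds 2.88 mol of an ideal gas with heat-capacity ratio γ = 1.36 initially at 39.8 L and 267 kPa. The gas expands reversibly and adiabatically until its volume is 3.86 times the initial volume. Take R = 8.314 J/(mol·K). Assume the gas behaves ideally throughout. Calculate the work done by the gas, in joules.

11400 J

T₁ = P₁V₁/(nR) = 267×39.8/(2.88×8.314) = 444 K.
Adiabatic: TV^(γ−1) = const ⇒ T₂ = 444×(0.259)^0.360 = 273 K; PV^γ = const ⇒ P₂ = 42.5 kPa.
ΔU = nCvΔT = 2.88×23.1×(273−444) = -11400 J.
Q = 0 for an adiabatic process, so W = −ΔU = 11400 J.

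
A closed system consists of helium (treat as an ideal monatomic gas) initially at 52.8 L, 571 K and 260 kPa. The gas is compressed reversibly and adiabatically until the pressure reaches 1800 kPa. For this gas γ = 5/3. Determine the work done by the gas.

-24100 J

n = P₁V₁/(RT₁) = 260×52.8/(8.314×571) = 2.89 mol.
Adiabatic: T₂/T₁ = (P₂/P₁)^((γ−1)/γ) ⇒ T₂ = 571×(6.92)^0.400 = 1240 K; V₂ = 16.5 L.
ΔU = nCvΔT = 2.89×12.5×(1240−571) = 24100 J.
Q = 0 for an adiabatic process, so W = −ΔU = -24100 J.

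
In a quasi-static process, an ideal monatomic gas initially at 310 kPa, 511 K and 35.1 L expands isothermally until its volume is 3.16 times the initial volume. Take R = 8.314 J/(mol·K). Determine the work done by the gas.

12500 J

n = P₁V₁/(RT₁) = 310×35.1/(8.314×511) = 2.56 mol.
Isothermal: T stays 511 K; PV = const ⇒ V₂ = 111 L, P₂ = 98.1 kPa.
W = nRT ln(V₂/V₁) = 2.56×8.314×511×ln(3.16) = 12500 J.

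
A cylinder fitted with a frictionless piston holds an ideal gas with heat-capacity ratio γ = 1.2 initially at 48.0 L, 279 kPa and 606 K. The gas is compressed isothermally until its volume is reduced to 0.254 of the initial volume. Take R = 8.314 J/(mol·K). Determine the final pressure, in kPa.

1100 kPa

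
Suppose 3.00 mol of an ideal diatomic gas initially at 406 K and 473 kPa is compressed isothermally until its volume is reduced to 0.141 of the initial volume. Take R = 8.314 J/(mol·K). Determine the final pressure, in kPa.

3350 kPa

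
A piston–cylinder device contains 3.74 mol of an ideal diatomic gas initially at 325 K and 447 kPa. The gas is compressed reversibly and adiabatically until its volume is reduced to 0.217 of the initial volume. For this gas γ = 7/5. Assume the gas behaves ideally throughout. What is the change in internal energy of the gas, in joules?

V₁ = nRT₁/P₁ = 3.74×8.314×325/447 = 22.6 L.
Adiabatic: TV^(γ−1) = const ⇒ T₂ = 325×(4.61)^0.400 = 599 K; PV^γ = const ⇒ P₂ = 3800 kPa.
For an ideal gas ΔU = nCvΔT with Cv = (5/2)R = 20.8 J/(mol·K).
ΔU = 3.74×20.8×(599−325) = 21300 J.

21300 J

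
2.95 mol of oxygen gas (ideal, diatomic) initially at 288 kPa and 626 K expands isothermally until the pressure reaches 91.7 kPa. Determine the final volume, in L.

V₁ = nRT₁/P₁ = 2.95×8.314×626/288 = 53.3 L.
Isothermal: T stays 626 K; PV = const ⇒ V₂ = 167 L, P₂ = 91.7 kPa.

167 L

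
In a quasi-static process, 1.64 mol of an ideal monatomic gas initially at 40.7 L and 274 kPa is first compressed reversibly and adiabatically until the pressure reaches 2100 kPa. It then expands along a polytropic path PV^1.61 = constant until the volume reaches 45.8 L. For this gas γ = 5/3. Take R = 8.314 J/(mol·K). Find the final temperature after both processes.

T₁ = P₁V₁/(nR) = 274×40.7/(1.64×8.314) = 818 K.
Step 1 — Adiabatic: T₂/T₁ = (P₂/P₁)^((γ−1)/γ) ⇒ T₂ = 818×(7.66)^0.400 = 1850 K; V₂ = 12.0 L.
ΔU = nCvΔT = 1.64×12.5×(1850−818) = 21000 J.
Q = 0 for an adiabatic process, so W = −ΔU = -21000 J.
State after step 1: P = 2100 kPa, V = 12.0 L, T = 1850 K.
Step 2 — Polytropic n=1.61: T₂ = T₁(V₁/V₂)^(n−1) = 1850×(0.262)^0.61 = 816 K; P₂ = P₁(V₁/V₂)^n = 243 kPa.
W = (P₁V₁−P₂V₂)/(n−1) = (2100×12.0−243×45.8)/0.61 = 23100 J.
ΔU = nCvΔT = 1.64×12.5×(816−1850) = -21100 J.
Q = ΔU + W = 1960 J.
Net over both steps: W = 2010 J, Q = 1960 J, ΔU = -46.3 J.

816 K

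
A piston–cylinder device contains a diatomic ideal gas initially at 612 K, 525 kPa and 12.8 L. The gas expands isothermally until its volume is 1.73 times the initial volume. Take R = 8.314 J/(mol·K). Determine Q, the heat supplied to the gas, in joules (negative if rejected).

3680 J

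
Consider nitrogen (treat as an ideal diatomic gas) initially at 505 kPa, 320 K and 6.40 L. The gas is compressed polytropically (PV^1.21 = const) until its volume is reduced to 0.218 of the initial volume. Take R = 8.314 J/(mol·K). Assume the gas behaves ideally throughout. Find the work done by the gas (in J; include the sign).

-5800 J

n = P₁V₁/(RT₁) = 505×6.40/(8.314×320) = 1.21 mol.
Polytropic n=1.21: T₂ = T₁(V₁/V₂)^(n−1) = 320×(4.59)^0.21 = 441 K; P₂ = P₁(V₁/V₂)^n = 3190 kPa.
W = (P₁V₁−P₂V₂)/(n−1) = (505×6.40−3190×1.40)/0.21 = -5800 J.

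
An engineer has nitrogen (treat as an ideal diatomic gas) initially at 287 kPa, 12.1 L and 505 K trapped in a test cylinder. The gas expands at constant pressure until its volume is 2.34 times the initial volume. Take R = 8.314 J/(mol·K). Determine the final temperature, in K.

1180 K

Isobaric: P stays 287 kPa; V/T = const ⇒ T₂ = 1180 K, V₂ = 28.3 L.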